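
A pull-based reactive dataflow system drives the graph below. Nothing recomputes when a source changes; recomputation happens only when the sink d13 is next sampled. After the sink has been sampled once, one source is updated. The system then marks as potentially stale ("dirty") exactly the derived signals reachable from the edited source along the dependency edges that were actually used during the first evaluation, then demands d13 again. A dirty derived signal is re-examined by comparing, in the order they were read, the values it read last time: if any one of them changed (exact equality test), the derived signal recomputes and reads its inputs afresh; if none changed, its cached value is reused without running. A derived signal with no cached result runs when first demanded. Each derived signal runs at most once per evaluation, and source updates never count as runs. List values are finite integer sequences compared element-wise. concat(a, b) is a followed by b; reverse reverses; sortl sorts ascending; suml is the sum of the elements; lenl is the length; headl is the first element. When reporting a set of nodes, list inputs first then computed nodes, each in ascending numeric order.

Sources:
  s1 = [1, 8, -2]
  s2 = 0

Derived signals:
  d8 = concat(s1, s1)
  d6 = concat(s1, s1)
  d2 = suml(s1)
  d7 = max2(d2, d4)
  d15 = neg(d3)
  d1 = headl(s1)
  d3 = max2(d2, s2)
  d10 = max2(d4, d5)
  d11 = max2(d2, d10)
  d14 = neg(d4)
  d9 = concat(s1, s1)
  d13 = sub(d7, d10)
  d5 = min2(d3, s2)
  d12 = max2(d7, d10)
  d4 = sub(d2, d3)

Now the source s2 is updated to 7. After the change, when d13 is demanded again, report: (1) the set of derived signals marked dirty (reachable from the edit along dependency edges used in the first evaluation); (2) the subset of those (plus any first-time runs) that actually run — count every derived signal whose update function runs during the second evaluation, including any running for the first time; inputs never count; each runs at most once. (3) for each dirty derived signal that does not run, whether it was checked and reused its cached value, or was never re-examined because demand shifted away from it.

Marked dirty: d3, d4, d5, d7, d10, d13.
Derived signals that run: d3, d5, d10, d13 — 4 in total.
Checked but reused from cache: d4, d7.
Key observation: the cutoff stops propagation at d4 — its inputs' values are unchanged, so it reuses its cache.

First evaluation (everything demanded from the output):
  d2 = suml([1, 8, -2]) = 7
  d3 = max2(7, 0) = 7
  d4 = sub(7, 7) = 0
  d5 = min2(7, 0) = 0
  d7 = max2(7, 0) = 7
  d10 = max2(0, 0) = 0
  d13 = sub(7, 0) = 7

Propagation after the edit:
  d3: runs — s2 0->7; result 7 (same value as before).
  d4: checked — values it read are unchanged (d2 unchanged, d3 unchanged); reused cached 0 without running.
  d5: runs — s2 0->7; result 7.
  d7: checked — values it read are unchanged (d2 unchanged, d4 unchanged); reused cached 7 without running.
  d10: runs — d5 0->7; result 7.
  d13: runs — d10 0->7; result 0.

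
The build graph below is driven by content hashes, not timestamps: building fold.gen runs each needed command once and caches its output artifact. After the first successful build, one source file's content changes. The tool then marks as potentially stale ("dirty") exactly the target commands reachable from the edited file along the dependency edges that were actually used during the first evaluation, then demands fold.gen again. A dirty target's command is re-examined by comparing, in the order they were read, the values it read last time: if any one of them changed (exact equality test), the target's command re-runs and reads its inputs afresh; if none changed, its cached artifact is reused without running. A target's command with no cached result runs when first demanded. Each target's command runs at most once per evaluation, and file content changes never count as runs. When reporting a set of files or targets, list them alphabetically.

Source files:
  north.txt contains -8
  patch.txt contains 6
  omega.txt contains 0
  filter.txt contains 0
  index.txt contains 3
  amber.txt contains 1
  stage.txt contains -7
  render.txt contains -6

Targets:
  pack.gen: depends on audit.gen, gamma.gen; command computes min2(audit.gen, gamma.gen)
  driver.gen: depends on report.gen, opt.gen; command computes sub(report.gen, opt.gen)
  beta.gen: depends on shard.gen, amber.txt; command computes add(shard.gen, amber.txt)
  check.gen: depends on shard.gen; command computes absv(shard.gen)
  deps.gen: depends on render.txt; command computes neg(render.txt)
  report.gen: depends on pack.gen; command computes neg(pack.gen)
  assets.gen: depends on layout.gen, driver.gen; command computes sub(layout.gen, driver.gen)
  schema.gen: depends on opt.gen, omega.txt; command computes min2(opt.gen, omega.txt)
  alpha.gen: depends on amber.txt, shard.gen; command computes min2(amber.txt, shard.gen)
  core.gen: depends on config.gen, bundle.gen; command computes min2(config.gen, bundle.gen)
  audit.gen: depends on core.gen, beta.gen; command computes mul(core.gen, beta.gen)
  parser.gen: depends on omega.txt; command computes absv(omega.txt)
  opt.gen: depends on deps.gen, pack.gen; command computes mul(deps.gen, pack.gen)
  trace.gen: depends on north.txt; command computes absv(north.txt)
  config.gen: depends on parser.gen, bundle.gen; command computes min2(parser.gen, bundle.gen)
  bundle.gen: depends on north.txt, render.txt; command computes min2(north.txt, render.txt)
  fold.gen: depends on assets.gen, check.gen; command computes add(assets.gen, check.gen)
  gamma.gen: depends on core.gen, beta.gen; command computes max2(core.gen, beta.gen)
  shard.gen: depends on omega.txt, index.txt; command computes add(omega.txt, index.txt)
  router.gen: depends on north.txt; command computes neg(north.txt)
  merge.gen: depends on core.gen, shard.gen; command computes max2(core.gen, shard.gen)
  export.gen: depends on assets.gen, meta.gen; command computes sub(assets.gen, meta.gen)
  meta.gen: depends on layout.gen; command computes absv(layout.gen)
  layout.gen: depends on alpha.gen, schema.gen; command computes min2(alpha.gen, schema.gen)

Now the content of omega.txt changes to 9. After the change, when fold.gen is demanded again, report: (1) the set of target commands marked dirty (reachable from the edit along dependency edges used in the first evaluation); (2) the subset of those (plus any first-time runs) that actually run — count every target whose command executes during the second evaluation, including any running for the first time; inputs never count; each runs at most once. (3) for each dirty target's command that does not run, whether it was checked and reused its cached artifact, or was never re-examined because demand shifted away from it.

Initial pass — values computed on the first demand:
  bundle.gen = min2(-8, -6) = -8
  deps.gen = neg(-6) = 6
  parser.gen = absv(0) = 0
  config.gen = min2(0, -8) = -8
  core.gen = min2(-8, -8) = -8
  shard.gen = add(0, 3) = 3
  alpha.gen = min2(1, 3) = 1
  beta.gen = add(3, 1) = 4
  audit.gen = mul(-8, 4) = -32
  check.gen = absv(3) = 3
  gamma.gen = max2(-8, 4) = 4
  pack.gen = min2(-32, 4) = -32
  opt.gen = mul(6, -32) = -192
  report.gen = neg(-32) = 32
  driver.gen = sub(32, -192) = 224
  schema.gen = min2(-192, 0) = -192
  layout.gen = min2(1, -192) = -192
  assets.gen = sub(-192, 224) = -416
  fold.gen = add(-416, 3) = -413

Second demand — change propagation:
  parser.gen: re-runs because omega.txt 0->9; new result 9.
  config.gen: re-runs because parser.gen 0->9; new result -8 (unchanged).
  core.gen: re-examined; everything it read last time is the same (config.gen unchanged, bundle.gen unchanged) — cache -8 kept, no run.
  shard.gen: re-runs because omega.txt 0->9; new result 12.
  alpha.gen: re-runs because shard.gen 3->12; new result 1 (unchanged).
  beta.gen: re-runs because shard.gen 3->12; new result 13.
  audit.gen: re-runs because beta.gen 4->13; new result -104.
  check.gen: re-runs because shard.gen 3->12; new result 12.
  gamma.gen: re-runs because beta.gen 4->13; new result 13.
  pack.gen: re-runs because audit.gen -32->-104; gamma.gen 4->13; new result -104.
  opt.gen: re-runs because pack.gen -32->-104; new result -624.
  report.gen: re-runs because pack.gen -32->-104; new result 104.
  driver.gen: re-runs because report.gen 32->104; opt.gen -192->-624; new result 728.
  schema.gen: re-runs because opt.gen -192->-624; omega.txt 0->9; new result -624.
  layout.gen: re-runs because schema.gen -192->-624; new result -624.
  assets.gen: re-runs because layout.gen -192->-624; driver.gen 224->728; new result -1352.
  fold.gen: re-runs because assets.gen -416->-1352; check.gen 3->12; new result -1340.

The important point: at core.gen every value read last time is unchanged, so the dirty flag clears without a run.

Dirty set: alpha.gen, assets.gen, audit.gen, beta.gen, check.gen, config.gen, core.gen, driver.gen, fold.gen, gamma.gen, layout.gen, opt.gen, pack.gen, parser.gen, report.gen, schema.gen, shard.gen.
Run set: alpha.gen, assets.gen, audit.gen, beta.gen, check.gen, config.gen, driver.gen, fold.gen, gamma.gen, layout.gen, opt.gen, pack.gen, parser.gen, report.gen, schema.gen, shard.gen (16 run).
Re-examined without running (cache reused): core.gen.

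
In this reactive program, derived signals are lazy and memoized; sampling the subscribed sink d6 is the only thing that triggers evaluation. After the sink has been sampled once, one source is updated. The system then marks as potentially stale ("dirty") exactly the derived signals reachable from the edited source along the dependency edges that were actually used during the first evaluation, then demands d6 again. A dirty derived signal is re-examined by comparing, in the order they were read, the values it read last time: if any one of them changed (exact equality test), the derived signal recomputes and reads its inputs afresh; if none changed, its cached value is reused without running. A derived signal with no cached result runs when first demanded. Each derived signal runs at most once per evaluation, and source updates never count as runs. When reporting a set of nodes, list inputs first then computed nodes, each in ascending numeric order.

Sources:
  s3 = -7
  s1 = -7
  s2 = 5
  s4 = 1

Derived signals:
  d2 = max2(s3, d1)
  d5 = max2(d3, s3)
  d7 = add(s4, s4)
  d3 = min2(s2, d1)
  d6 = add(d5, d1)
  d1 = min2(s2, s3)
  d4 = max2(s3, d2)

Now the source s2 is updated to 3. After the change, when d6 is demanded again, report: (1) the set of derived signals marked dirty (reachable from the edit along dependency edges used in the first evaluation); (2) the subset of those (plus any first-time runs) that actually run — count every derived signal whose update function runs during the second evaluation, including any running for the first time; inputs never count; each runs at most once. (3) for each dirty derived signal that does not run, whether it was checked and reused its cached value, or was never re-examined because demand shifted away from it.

First demand of the output computes:
  d1 = min2(5, -7) = -7
  d3 = min2(5, -7) = -7
  d5 = max2(-7, -7) = -7
  d6 = add(-7, -7) = -14

After the edit, cleaning proceeds:
  d1: a read changed (s2 5->3) — executes, giving -7 — identical to its old value.
  d3: a read changed (s2 5->3) — executes, giving -7 — identical to its old value.
  d5: dirty, but its reads are unchanged (d3 unchanged, s3 unchanged); cached -7 stands.
  d6: dirty, but its reads are unchanged (d5 unchanged, d1 unchanged); cached -14 stands.

Note where the cutoff bites: d5 is checked, finds nothing changed, and keeps its cache.

The edit dirties: d1, d3, d5, d6.
2 derived signals run: d1, d3.
Cache hits after checking: d5, d6.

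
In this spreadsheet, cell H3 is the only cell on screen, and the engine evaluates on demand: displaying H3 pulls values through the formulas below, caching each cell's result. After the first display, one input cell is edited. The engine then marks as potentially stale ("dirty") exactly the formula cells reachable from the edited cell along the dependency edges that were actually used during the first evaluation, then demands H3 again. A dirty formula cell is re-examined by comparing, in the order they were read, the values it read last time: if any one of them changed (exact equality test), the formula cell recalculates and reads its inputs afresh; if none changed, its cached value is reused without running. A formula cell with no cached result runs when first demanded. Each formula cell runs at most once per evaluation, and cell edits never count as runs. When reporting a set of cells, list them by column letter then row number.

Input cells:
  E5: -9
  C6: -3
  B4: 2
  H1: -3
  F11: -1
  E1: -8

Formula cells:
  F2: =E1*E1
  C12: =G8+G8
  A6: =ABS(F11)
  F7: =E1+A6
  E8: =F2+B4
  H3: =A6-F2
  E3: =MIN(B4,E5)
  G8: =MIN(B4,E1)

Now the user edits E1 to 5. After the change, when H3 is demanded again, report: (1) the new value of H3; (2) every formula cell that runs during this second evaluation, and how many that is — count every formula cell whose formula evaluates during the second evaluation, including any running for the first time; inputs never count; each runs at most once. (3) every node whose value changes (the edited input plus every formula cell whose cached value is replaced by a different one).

H3 now evaluates to -24.
Run set: F2, H3 (2 run).
Changed values: E1, F2, H3.

Initial pass — values computed on the first demand:
  A6 = ABS(-1) = 1
  F2 = -8 * -8 = 64
  H3 = 1 - 64 = -63

Second demand — change propagation:
  F2: re-runs because E1 -8->5; E1 -8->5; new result 25.
  H3: re-runs because F2 64->25; new result -24.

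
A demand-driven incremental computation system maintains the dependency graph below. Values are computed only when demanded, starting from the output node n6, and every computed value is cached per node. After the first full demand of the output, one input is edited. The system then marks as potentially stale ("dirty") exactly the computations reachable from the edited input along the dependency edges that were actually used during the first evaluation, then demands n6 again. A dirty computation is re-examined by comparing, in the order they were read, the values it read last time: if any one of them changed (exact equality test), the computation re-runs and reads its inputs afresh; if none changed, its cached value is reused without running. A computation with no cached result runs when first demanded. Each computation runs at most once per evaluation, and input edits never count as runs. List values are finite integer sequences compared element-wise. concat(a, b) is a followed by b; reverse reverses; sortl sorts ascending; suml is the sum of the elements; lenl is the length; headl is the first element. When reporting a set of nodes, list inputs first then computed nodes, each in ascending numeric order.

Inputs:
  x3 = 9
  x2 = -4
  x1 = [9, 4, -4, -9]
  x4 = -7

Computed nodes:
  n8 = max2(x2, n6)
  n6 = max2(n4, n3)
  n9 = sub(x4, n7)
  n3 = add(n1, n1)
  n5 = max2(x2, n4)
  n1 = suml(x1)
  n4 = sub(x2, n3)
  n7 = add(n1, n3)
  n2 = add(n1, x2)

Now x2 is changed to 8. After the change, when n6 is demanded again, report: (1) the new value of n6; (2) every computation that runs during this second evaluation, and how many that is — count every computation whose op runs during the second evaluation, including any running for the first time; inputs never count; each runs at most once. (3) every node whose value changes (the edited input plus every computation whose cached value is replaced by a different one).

New value of n6: 8.
Computations that run: n4, n6 — 2 in total.
Values that change: x2, n4, n6.

First evaluation (everything demanded from the output):
  n1 = suml([9, 4, -4, -9]) = 0
  n3 = add(0, 0) = 0
  n4 = sub(-4, 0) = -4
  n6 = max2(-4, 0) = 0

Propagation after the edit:
  n4: runs — x2 -4->8; result 8.
  n6: runs — n4 -4->8; result 8.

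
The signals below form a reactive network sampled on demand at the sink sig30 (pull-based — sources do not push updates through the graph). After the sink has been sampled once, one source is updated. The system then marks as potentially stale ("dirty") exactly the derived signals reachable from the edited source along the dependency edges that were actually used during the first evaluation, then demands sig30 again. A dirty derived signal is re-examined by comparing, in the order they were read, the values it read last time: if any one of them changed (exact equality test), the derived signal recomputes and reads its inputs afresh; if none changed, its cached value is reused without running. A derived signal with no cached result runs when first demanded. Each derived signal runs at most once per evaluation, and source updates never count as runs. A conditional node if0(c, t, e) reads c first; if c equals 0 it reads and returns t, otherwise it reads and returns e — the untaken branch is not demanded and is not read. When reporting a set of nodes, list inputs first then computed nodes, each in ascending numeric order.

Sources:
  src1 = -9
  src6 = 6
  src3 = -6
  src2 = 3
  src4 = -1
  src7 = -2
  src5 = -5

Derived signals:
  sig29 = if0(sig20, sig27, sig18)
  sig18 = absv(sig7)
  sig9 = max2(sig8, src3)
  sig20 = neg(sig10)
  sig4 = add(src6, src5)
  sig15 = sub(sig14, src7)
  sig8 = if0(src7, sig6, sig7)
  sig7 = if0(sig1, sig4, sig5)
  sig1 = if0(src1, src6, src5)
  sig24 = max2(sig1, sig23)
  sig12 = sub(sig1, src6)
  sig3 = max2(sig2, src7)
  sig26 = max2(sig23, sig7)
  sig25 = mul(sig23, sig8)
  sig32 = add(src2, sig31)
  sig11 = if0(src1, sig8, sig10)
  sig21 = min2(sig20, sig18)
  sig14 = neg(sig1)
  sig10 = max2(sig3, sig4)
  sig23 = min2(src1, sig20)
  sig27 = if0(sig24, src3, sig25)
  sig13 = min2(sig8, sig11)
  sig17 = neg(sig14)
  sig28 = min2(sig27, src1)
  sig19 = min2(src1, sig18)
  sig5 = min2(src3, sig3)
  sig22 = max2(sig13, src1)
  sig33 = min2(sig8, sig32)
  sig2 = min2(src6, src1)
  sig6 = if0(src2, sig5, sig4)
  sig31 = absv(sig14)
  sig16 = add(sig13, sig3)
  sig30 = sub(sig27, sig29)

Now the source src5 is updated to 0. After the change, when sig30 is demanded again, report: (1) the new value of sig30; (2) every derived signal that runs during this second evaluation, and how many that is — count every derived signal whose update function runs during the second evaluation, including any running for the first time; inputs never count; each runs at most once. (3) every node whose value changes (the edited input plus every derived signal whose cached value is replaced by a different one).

Initial pass — values computed on the first demand:
  sig1 = if0(src1=-9 -> else branch src5) = -5
  sig2 = min2(6, -9) = -9
  sig3 = max2(-9, -2) = -2
  sig4 = add(6, -5) = 1
  sig5 = min2(-6, -2) = -6
  sig7 = if0(sig1=-5 -> else branch sig5) = -6
  sig8 = if0(src7=-2 -> else branch sig7) = -6
  sig10 = max2(-2, 1) = 1
  sig18 = absv(-6) = 6
  sig20 = neg(1) = -1
  sig23 = min2(-9, -1) = -9
  sig24 = max2(-5, -9) = -5
  sig25 = mul(-9, -6) = 54
  sig27 = if0(sig24=-5 -> else branch sig25) = 54
  sig29 = if0(sig20=-1 -> else branch sig18) = 6
  sig30 = sub(54, 6) = 48

Second demand — change propagation:
  sig1: re-runs because src5 -5->0; new result 0.
  sig4: re-runs because src5 -5->0; new result 6.
  sig7: re-runs because sig1 -5->0; new result 6.
  sig8: dirty yet unreached — the second evaluation never asks for it.
  sig10: re-runs because sig4 1->6; new result 6.
  sig18: re-runs because sig7 -6->6; new result 6 (unchanged).
  sig20: re-runs because sig10 1->6; new result -6.
  sig23: re-runs because sig20 -1->-6; new result -9 (unchanged).
  sig24: re-runs because sig1 -5->0; new result 0.
  sig25: dirty yet unreached — the second evaluation never asks for it.
  sig27: re-runs because sig24 -5->0; new result -6.
  sig29: re-runs because sig20 -1->-6; new result 6 (unchanged).
  sig30: re-runs because sig27 54->-6; new result -12.

The important point: the flipped condition redirects demand; sig8, sig25 are left stale, never re-checked.

sig30 now evaluates to -12.
Run set: sig1, sig4, sig7, sig10, sig18, sig20, sig23, sig24, sig27, sig29, sig30 (11 run).
Changed values: src5, sig1, sig4, sig7, sig10, sig20, sig24, sig27, sig30.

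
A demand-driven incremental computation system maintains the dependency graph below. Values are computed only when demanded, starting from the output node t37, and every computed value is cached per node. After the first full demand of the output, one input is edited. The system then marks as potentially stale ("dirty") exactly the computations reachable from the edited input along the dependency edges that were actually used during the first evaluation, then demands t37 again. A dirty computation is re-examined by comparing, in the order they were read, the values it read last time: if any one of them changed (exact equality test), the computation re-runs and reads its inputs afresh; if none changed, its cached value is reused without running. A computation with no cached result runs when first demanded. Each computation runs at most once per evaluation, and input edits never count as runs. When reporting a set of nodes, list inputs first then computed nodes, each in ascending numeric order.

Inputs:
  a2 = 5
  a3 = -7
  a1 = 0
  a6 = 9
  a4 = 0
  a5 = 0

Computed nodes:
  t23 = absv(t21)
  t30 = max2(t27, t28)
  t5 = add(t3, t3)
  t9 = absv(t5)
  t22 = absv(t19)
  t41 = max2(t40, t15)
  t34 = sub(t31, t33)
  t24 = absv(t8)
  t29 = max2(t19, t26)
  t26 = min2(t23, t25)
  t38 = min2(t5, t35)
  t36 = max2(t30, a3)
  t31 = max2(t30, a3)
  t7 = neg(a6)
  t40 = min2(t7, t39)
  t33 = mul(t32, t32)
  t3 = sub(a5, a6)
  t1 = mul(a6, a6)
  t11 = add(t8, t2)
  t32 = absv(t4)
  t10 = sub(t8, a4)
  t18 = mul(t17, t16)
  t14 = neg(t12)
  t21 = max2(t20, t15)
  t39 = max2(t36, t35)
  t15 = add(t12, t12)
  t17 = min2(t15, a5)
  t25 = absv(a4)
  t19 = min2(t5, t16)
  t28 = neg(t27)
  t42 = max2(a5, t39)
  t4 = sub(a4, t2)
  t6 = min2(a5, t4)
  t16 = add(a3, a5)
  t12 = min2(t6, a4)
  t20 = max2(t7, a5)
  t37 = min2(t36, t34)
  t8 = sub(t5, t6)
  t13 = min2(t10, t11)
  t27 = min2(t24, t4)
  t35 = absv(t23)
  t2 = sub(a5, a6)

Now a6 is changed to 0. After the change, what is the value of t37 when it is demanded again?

First evaluation (everything demanded from the output):
  t2 = sub(0, 9) = -9
  t3 = sub(0, 9) = -9
  t4 = sub(0, -9) = 9
  t5 = add(-9, -9) = -18
  t6 = min2(0, 9) = 0
  t8 = sub(-18, 0) = -18
  t24 = absv(-18) = 18
  t27 = min2(18, 9) = 9
  t28 = neg(9) = -9
  t30 = max2(9, -9) = 9
  t31 = max2(9, -7) = 9
  t32 = absv(9) = 9
  t33 = mul(9, 9) = 81
  t34 = sub(9, 81) = -72
  t36 = max2(9, -7) = 9
  t37 = min2(9, -72) = -72

Propagation after the edit:
  t2: runs — a6 9->0; result 0.
  t3: runs — a6 9->0; result 0.
  t4: runs — t2 -9->0; result 0.
  t5: runs — t3 -9->0; t3 -9->0; result 0.
  t6: runs — t4 9->0; result 0 (same value as before).
  t8: runs — t5 -18->0; result 0.
  t24: runs — t8 -18->0; result 0.
  t27: runs — t24 18->0; t4 9->0; result 0.
  t28: runs — t27 9->0; result 0.
  t30: runs — t27 9->0; t28 -9->0; result 0.
  t31: runs — t30 9->0; result 0.
  t32: runs — t4 9->0; result 0.
  t33: runs — t32 9->0; t32 9->0; result 0.
  t34: runs — t31 9->0; t33 81->0; result 0.
  t36: runs — t30 9->0; result 0.
  t37: runs — t36 9->0; t34 -72->0; result 0.

New value of t37: 0.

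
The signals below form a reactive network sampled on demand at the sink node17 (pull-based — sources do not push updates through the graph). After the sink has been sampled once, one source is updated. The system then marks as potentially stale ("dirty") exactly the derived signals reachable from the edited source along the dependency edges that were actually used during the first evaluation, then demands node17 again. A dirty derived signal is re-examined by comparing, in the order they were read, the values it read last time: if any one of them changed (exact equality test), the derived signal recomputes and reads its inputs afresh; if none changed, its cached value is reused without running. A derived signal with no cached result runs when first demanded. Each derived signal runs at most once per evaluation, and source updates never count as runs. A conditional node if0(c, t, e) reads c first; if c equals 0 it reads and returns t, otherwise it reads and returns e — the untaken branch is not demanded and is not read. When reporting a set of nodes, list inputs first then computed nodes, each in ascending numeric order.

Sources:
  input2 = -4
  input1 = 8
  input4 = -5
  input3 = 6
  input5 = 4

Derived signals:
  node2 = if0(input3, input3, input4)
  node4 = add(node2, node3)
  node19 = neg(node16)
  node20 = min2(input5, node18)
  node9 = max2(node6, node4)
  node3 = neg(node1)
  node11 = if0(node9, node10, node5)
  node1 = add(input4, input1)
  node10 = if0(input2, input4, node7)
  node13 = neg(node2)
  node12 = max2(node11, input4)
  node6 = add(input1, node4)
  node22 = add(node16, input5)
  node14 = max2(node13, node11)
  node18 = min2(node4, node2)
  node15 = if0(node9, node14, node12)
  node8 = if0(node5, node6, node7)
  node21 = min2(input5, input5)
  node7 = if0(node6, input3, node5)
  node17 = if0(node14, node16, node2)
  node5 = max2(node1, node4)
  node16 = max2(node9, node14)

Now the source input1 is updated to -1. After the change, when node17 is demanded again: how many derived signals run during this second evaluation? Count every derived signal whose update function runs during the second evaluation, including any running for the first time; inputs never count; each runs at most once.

Initial pass — values computed on the first demand:
  node1 = add(-5, 8) = 3
  node2 = if0(input3=6 -> else branch input4) = -5
  node3 = neg(3) = -3
  node4 = add(-5, -3) = -8
  node6 = add(8, -8) = 0
  node7 = if0(node6=0 -> then branch input3) = 6
  node9 = max2(0, -8) = 0
  node10 = if0(input2=-4 -> else branch node7) = 6
  node11 = if0(node9=0 -> then branch node10) = 6
  node13 = neg(-5) = 5
  node14 = max2(5, 6) = 6
  node17 = if0(node14=6 -> else branch node2) = -5

Second demand — change propagation:
  node1: re-runs because input1 8->-1; new result -6.
  node3: re-runs because node1 3->-6; new result 6.
  node4: re-runs because node3 -3->6; new result 1.
  node5: newly demanded (no cache) — executes and yields 1.
  node6: re-runs because input1 8->-1; node4 -8->1; new result 0 (unchanged).
  node7: dirty yet unreached — the second evaluation never asks for it.
  node9: re-runs because node4 -8->1; new result 1.
  node10: dirty yet unreached — the second evaluation never asks for it.
  node11: re-runs because node9 0->1; new result 1.
  node14: re-runs because node11 6->1; new result 5.
  node17: re-runs because node14 6->5; new result -5 (unchanged).

The important point: the flipped condition redirects demand; node7, node10 are left stale, never re-checked.

Run set: node1, node3, node4, node5, node6, node9, node11, node14, node17 (9 run).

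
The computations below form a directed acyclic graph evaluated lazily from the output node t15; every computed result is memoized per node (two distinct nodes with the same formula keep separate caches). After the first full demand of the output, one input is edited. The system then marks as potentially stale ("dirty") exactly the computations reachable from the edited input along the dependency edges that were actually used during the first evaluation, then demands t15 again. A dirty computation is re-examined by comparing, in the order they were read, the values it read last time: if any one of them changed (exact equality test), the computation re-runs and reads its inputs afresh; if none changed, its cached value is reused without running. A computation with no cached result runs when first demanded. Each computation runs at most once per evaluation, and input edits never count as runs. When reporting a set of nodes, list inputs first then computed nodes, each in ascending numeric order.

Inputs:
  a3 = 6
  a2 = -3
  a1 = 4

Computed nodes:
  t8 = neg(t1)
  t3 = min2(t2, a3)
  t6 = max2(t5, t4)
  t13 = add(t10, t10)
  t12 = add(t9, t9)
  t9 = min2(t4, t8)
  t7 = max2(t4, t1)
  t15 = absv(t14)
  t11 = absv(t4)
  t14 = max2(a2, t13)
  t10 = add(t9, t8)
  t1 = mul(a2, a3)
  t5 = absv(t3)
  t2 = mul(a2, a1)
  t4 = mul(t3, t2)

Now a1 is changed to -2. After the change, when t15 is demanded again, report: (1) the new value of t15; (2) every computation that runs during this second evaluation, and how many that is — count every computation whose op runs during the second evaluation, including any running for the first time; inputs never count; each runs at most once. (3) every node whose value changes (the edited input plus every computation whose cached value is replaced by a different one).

Demanding t15 again yields 72.
4 computations run: t2, t3, t4, t9.
The nodes whose values change: a1, t2, t3, t4.
Note the absorption at t9: it re-runs yet its value is the same, leaving the output's value untouched.

First demand of the output computes:
  t1 = mul(-3, 6) = -18
  t2 = mul(-3, 4) = -12
  t3 = min2(-12, 6) = -12
  t4 = mul(-12, -12) = 144
  t8 = neg(-18) = 18
  t9 = min2(144, 18) = 18
  t10 = add(18, 18) = 36
  t13 = add(36, 36) = 72
  t14 = max2(-3, 72) = 72
  t15 = absv(72) = 72

After the edit, cleaning proceeds:
  t2: a read changed (a1 4->-2) — executes, giving 6.
  t3: a read changed (t2 -12->6) — executes, giving 6.
  t4: a read changed (t3 -12->6; t2 -12->6) — executes, giving 36.
  t9: a read changed (t4 144->36) — executes, giving 18 — identical to its old value.
  t10: dirty, but its reads are unchanged (t9 unchanged, t8 unchanged); cached 36 stands.
  t13: dirty, but its reads are unchanged (t10 unchanged, t10 unchanged); cached 72 stands.
  t14: dirty, but its reads are unchanged (a2 unchanged, t13 unchanged); cached 72 stands.
  t15: dirty, but its reads are unchanged (t14 unchanged); cached 72 stands.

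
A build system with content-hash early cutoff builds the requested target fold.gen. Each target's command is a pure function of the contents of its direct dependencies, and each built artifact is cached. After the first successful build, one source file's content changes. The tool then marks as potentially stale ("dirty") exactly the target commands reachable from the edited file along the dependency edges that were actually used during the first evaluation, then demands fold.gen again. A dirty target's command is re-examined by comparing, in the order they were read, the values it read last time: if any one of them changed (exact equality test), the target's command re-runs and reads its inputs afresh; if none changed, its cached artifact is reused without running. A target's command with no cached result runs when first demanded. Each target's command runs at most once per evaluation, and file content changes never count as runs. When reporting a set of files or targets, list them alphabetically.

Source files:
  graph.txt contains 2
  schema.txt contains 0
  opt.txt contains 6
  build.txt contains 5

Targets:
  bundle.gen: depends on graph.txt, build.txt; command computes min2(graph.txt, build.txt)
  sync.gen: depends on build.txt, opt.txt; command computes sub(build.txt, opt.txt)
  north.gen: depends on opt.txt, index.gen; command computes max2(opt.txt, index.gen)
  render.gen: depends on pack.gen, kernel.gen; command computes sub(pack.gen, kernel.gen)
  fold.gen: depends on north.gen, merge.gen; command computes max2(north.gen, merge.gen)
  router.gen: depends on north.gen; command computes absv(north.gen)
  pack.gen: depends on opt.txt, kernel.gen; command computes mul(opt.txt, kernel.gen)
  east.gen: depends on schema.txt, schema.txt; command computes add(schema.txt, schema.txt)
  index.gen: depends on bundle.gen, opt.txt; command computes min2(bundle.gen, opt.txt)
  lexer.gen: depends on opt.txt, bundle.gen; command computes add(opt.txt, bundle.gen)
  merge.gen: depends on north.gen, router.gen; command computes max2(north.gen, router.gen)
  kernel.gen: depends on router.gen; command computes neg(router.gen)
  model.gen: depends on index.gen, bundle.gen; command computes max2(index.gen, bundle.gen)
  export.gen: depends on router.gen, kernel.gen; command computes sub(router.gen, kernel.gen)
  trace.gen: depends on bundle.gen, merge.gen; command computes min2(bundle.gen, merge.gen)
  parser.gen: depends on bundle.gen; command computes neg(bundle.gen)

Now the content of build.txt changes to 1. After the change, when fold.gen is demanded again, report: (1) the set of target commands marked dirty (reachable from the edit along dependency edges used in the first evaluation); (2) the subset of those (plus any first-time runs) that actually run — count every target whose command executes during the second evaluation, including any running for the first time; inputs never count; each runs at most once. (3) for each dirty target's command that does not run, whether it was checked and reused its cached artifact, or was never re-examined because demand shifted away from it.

Marked dirty: bundle.gen, fold.gen, index.gen, merge.gen, north.gen, router.gen.
Target commands that run: bundle.gen, index.gen, north.gen — 3 in total.
Checked but reused from cache: fold.gen, merge.gen, router.gen.
Key observation: the change is absorbed at north.gen — it re-runs but produces the same value, and the output's value is unchanged.

First evaluation (everything demanded from the output):
  bundle.gen = min2(2, 5) = 2
  index.gen = min2(2, 6) = 2
  north.gen = max2(6, 2) = 6
  router.gen = absv(6) = 6
  merge.gen = max2(6, 6) = 6
  fold.gen = max2(6, 6) = 6

Propagation after the edit:
  bundle.gen: runs — build.txt 5->1; result 1.
  index.gen: runs — bundle.gen 2->1; result 1.
  north.gen: runs — index.gen 2->1; result 6 (same value as before).
  router.gen: checked — values it read are unchanged (north.gen unchanged); reused cached 6 without running.
  merge.gen: checked — values it read are unchanged (north.gen unchanged, router.gen unchanged); reused cached 6 without running.
  fold.gen: checked — values it read are unchanged (north.gen unchanged, merge.gen unchanged); reused cached 6 without running.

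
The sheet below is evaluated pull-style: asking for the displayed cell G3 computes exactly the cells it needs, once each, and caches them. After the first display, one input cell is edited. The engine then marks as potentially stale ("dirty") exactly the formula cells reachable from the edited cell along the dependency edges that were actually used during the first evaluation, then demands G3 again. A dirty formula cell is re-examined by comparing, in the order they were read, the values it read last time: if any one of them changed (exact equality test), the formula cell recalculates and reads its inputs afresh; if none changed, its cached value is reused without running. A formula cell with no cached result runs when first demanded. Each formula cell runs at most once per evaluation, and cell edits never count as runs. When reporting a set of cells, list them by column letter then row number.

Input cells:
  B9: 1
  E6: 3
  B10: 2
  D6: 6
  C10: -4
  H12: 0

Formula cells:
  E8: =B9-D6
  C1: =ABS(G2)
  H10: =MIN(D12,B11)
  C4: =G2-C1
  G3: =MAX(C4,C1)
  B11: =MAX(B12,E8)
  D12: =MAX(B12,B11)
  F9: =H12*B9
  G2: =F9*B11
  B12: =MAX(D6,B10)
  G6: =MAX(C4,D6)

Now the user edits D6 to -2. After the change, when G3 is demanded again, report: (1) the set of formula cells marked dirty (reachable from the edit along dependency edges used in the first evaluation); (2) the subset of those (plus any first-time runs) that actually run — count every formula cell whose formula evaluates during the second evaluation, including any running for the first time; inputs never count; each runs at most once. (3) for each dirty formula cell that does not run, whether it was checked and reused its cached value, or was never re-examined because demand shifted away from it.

First demand of the output computes:
  B12 = MAX(6, 2) = 6
  E8 = 1 - 6 = -5
  B11 = MAX(6, -5) = 6
  F9 = 0 * 1 = 0
  G2 = 0 * 6 = 0
  C1 = ABS(0) = 0
  C4 = 0 - 0 = 0
  G3 = MAX(0, 0) = 0

After the edit, cleaning proceeds:
  B12: a read changed (D6 6->-2) — executes, giving 2.
  E8: a read changed (D6 6->-2) — executes, giving 3.
  B11: a read changed (B12 6->2; E8 -5->3) — executes, giving 3.
  G2: a read changed (B11 6->3) — executes, giving 0 — identical to its old value.
  C1: dirty, but its reads are unchanged (G2 unchanged); cached 0 stands.
  C4: dirty, but its reads are unchanged (G2 unchanged, C1 unchanged); cached 0 stands.
  G3: dirty, but its reads are unchanged (C4 unchanged, C1 unchanged); cached 0 stands.

Note the absorption at G2: it re-runs yet its value is the same, leaving the output's value untouched.

The edit dirties: B11, B12, C1, C4, E8, G2, G3.
4 formula cells run: B11, B12, E8, G2.
Cache hits after checking: C1, C4, G3.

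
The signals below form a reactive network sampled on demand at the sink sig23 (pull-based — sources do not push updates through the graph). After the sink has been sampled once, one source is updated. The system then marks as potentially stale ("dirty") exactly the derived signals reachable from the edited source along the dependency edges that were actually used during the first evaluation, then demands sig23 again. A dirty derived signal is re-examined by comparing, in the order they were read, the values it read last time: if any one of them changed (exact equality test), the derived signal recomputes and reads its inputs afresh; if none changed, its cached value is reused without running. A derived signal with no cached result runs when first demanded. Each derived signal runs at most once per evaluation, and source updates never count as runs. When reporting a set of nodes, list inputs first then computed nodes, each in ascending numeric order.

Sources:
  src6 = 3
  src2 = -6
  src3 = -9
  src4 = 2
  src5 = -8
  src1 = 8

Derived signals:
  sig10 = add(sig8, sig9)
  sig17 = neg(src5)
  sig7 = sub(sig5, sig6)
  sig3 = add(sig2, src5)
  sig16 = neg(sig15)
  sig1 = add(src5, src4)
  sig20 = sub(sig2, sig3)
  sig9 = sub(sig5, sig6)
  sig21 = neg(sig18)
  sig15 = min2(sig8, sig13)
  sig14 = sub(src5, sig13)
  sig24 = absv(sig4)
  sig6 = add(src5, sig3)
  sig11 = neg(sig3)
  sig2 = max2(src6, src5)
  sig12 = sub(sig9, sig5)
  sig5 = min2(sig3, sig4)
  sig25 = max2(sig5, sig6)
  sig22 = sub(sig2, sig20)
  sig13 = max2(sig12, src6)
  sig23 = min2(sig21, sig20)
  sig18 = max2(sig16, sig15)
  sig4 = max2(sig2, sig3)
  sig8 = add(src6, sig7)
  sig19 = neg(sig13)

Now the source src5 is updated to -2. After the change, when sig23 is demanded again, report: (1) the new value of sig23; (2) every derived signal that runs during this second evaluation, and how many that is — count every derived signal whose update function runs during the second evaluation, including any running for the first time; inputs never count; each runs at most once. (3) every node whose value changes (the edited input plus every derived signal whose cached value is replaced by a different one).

sig23 now evaluates to -3.
Run set: sig2, sig3, sig4, sig5, sig6, sig7, sig8, sig9, sig12, sig13, sig15, sig16, sig18, sig20, sig21, sig23 (16 run).
Changed values: src5, sig3, sig5, sig6, sig7, sig8, sig9, sig12, sig13, sig15, sig16, sig18, sig20, sig21, sig23.

Initial pass — values computed on the first demand:
  sig2 = max2(3, -8) = 3
  sig3 = add(3, -8) = -5
  sig4 = max2(3, -5) = 3
  sig5 = min2(-5, 3) = -5
  sig6 = add(-8, -5) = -13
  sig7 = sub(-5, -13) = 8
  sig8 = add(3, 8) = 11
  sig9 = sub(-5, -13) = 8
  sig12 = sub(8, -5) = 13
  sig13 = max2(13, 3) = 13
  sig15 = min2(11, 13) = 11
  sig16 = neg(11) = -11
  sig18 = max2(-11, 11) = 11
  sig20 = sub(3, -5) = 8
  sig21 = neg(11) = -11
  sig23 = min2(-11, 8) = -11

Second demand — change propagation:
  sig2: re-runs because src5 -8->-2; new result 3 (unchanged).
  sig3: re-runs because src5 -8->-2; new result 1.
  sig4: re-runs because sig3 -5->1; new result 3 (unchanged).
  sig5: re-runs because sig3 -5->1; new result 1.
  sig6: re-runs because src5 -8->-2; sig3 -5->1; new result -1.
  sig7: re-runs because sig5 -5->1; sig6 -13->-1; new result 2.
  sig8: re-runs because sig7 8->2; new result 5.
  sig9: re-runs because sig5 -5->1; sig6 -13->-1; new result 2.
  sig12: re-runs because sig9 8->2; sig5 -5->1; new result 1.
  sig13: re-runs because sig12 13->1; new result 3.
  sig15: re-runs because sig8 11->5; sig13 13->3; new result 3.
  sig16: re-runs because sig15 11->3; new result -3.
  sig18: re-runs because sig16 -11->-3; sig15 11->3; new result 3.
  sig20: re-runs because sig3 -5->1; new result 2.
  sig21: re-runs because sig18 11->3; new result -3.
  sig23: re-runs because sig21 -11->-3; sig20 8->2; new result -3.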